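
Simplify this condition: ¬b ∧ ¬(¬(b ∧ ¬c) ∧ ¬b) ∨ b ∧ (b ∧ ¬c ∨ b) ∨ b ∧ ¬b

b

¬b ∧ ¬(¬(b ∧ ¬c) ∧ ¬b) ∨ b ∧ (b ∧ ¬c ∨ b) ∨ b ∧ ¬b
= ¬b ∧ ¬(¬(b ∧ ¬c) ∧ ¬b) ∨ b ∧ (b ∧ ¬c ∨ b)   (complement / identity)
= ¬b ∧ (b ∧ ¬c ∨ b) ∨ b ∧ (b ∧ ¬c ∨ b)   (De Morgan)
= b ∧ ¬c ∨ b   (distribution)
= b   (absorption)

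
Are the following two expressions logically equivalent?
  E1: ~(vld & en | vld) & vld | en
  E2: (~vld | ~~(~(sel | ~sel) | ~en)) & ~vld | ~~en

E1: ~(vld & en | vld) & vld | en
    = ~vld & vld | en   — absorption
    = en   — complement / identity
E2: (~vld | ~~(~(sel | ~sel) | ~en)) & ~vld | ~~en
    = (~vld | ~~(~(sel | ~sel) | ~en)) & ~vld | en   — double negation
    = (~vld | ~((sel | ~sel) & en)) & ~vld | en   — De Morgan
    = (~vld | ~en) & ~vld | en   — complement / identity
    = ~vld | en   — absorption
These differ: at en=0, sel=0, vld=0, E1 = 0 but E2 = 1.

No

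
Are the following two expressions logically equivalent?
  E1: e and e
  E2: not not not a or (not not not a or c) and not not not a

E1: e and e
    = e   — idempotence
E2: not not not a or (not not not a or c) and not not not a
    = not not not a or not not not a   — absorption
    = not not not a   — idempotence
    = not a   — double negation
These differ: at a=0, c=0, e=0, E1 = 0 but E2 = 1.

No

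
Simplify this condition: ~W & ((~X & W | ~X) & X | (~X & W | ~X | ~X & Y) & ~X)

~W & ((~X & W | ~X) & X | (~X & W | ~X | ~X & Y) & ~X)
= ~W & ((~X & W | ~X) & X | (~X & W | ~X) & ~X)   — absorption
= ~W & (~X & W | ~X)   — distribution
= ~W & ~X   — absorption

~W & ~X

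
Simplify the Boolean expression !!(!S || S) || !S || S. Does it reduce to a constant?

!!(!S || S) || !S || S
= !S || S || !S || S   (double negation)
= !S || S   (idempotence)
= true   (complement)

true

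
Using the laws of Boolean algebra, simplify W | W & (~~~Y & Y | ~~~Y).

W | W & (~~~Y & Y | ~~~Y)
= W | W & (~~~Y & Y | ~Y)
= W | W & (~Y & Y | ~Y)
= W | W & ~Y
= W

W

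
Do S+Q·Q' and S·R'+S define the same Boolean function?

E1: S+Q·Q'
    = S   — complement / identity
E2: S·R'+S
    = S   — absorption
Both reduce to S, so they are equivalent.

Yes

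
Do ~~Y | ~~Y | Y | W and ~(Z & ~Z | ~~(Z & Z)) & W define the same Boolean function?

No

E1: ~~Y | ~~Y | Y | W
    = ~~Y | Y | W   — idempotence
    = Y | Y | W   — double negation
    = Y | W   — idempotence
E2: ~(Z & ~Z | ~~(Z & Z)) & W
    = ~~~(Z & Z) & W   — complement / identity
    = ~~~Z & W   — idempotence
    = ~Z & W   — double negation
These differ: at W=0, Y=1, Z=1, E1 = 1 but E2 = 0.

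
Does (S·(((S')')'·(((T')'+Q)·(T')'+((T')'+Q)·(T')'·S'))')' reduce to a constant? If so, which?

(S·(((S')')'·(((T')'+Q)·(T')'+((T')'+Q)·(T')'·S'))')'
= (S·(((S')')'·((T')'+Q)·(T')')')'   [absorption]
= (S·(S'·((T')'+Q)·(T')')')'   [double negation]
= (S·(S'·(T')')')'   [absorption]
= (S·(S+T'))'   [De Morgan]
= S'   [absorption]
This depends on S, so it is not a constant.

no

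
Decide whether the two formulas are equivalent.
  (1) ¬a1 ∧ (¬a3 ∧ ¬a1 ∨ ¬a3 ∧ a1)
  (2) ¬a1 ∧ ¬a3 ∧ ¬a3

E1: ¬a1 ∧ (¬a3 ∧ ¬a1 ∨ ¬a3 ∧ a1)
    = ¬a1 ∧ ¬a3   (distribution)
E2: ¬a1 ∧ ¬a3 ∧ ¬a3
    = ¬a1 ∧ ¬a3   (idempotence)
Both reduce to ¬a1 ∧ ¬a3, so they are equivalent.

Yes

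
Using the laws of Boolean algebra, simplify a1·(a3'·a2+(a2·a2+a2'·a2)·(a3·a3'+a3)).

a1·(a3'·a2+(a2·a2+a2'·a2)·(a3·a3'+a3))
= a1·(a3'·a2+a2·(a3·a3'+a3))   [distribution]
= a1·(a3'·a2+a2·a3)   [complement / identity]
= a1·a2   [distribution]

a1·a2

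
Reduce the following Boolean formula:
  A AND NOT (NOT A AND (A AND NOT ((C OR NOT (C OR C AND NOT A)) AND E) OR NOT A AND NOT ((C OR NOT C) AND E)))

A AND NOT (NOT A AND (A AND NOT ((C OR NOT (C OR C AND NOT A)) AND E) OR NOT A AND NOT ((C OR NOT C) AND E)))
= A AND NOT (NOT A AND (A AND NOT ((C OR NOT C) AND E) OR NOT A AND NOT ((C OR NOT C) AND E)))   (absorption)
= A AND NOT (NOT A AND NOT ((C OR NOT C) AND E))   (distribution)
= A AND (A OR (C OR NOT C) AND E)   (De Morgan)
= A AND (A OR E)   (complement / identity)
= A   (absorption)

A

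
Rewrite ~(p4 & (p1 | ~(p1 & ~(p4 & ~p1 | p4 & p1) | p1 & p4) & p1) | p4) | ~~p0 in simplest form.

~p4 | p0

~(p4 & (p1 | ~(p1 & ~(p4 & ~p1 | p4 & p1) | p1 & p4) & p1) | p4) | ~~p0
= ~(p4 & (p1 | ~(p1 & ~p4 | p1 & p4) & p1) | p4) | ~~p0   (distribution)
= ~(p4 & (p1 | ~p1 & p1) | p4) | ~~p0   (distribution)
= ~(p4 & p1 | p4) | ~~p0   (complement / identity)
= ~p4 | ~~p0   (absorption)
= ~p4 | p0   (double negation)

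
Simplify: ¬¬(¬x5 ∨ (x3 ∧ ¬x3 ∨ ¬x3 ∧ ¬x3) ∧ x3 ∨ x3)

¬¬(¬x5 ∨ (x3 ∧ ¬x3 ∨ ¬x3 ∧ ¬x3) ∧ x3 ∨ x3)
= ¬¬(¬x5 ∨ ¬x3 ∧ x3 ∨ x3)   [distribution]
= ¬¬(¬x5 ∨ x3)   [complement / identity]
= ¬x5 ∨ x3   [double negation]

¬x5 ∨ x3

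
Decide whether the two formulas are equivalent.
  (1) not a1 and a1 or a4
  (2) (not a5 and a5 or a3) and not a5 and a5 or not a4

E1: not a1 and a1 or a4
    = a4   (complement / identity)
E2: (not a5 and a5 or a3) and not a5 and a5 or not a4
    = not a5 and a5 or not a4   (absorption)
    = not a4   (complement / identity)
These differ: at a1=0, a3=1, a4=0, a5=0, E1 = 0 but E2 = 1.

No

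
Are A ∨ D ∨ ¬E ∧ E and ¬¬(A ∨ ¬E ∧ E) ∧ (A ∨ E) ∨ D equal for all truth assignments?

E1: A ∨ D ∨ ¬E ∧ E
    = A ∨ D
E2: ¬¬(A ∨ ¬E ∧ E) ∧ (A ∨ E) ∨ D
    = ¬¬A ∧ (A ∨ E) ∨ D
    = A ∧ (A ∨ E) ∨ D
    = A ∨ D
Both reduce to A ∨ D, so they are equivalent.

Yes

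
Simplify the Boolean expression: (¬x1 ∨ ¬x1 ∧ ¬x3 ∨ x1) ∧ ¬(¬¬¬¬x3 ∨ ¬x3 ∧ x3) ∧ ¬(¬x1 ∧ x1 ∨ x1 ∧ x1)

¬x3 ∧ ¬x1

(¬x1 ∨ ¬x1 ∧ ¬x3 ∨ x1) ∧ ¬(¬¬¬¬x3 ∨ ¬x3 ∧ x3) ∧ ¬(¬x1 ∧ x1 ∨ x1 ∧ x1)
= (¬x1 ∨ x1) ∧ ¬(¬¬¬¬x3 ∨ ¬x3 ∧ x3) ∧ ¬(¬x1 ∧ x1 ∨ x1 ∧ x1)   [absorption]
= (¬x1 ∨ x1) ∧ ¬(¬¬¬¬x3 ∨ ¬x3 ∧ x3) ∧ ¬x1   [distribution]
= (¬x1 ∨ x1) ∧ ¬¬¬¬¬x3 ∧ ¬x1   [complement / identity]
= (¬x1 ∨ x1) ∧ ¬¬¬x3 ∧ ¬x1   [double negation]
= ¬¬¬x3 ∧ ¬x1   [complement / identity]
= ¬x3 ∧ ¬x1   [double negation]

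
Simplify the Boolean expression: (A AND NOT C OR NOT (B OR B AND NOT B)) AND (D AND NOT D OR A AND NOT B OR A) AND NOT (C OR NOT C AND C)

(A AND NOT C OR NOT (B OR B AND NOT B)) AND (D AND NOT D OR A AND NOT B OR A) AND NOT (C OR NOT C AND C)
= (A AND NOT C OR NOT (B OR B AND NOT B)) AND (D AND NOT D OR A) AND NOT (C OR NOT C AND C)   (absorption)
= (A AND NOT C OR NOT (B OR B AND NOT B)) AND A AND NOT (C OR NOT C AND C)   (complement / identity)
= (A AND NOT C OR NOT (B OR B AND NOT B)) AND A AND NOT C   (complement / identity)
= (A AND NOT C OR NOT B) AND A AND NOT C   (complement / identity)
= A AND NOT C   (absorption)

A AND NOT C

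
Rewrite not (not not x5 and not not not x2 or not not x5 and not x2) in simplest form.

not (not not x5 and not not not x2 or not not x5 and not x2)
= not (not not x5 and not x2 or not not x5 and not x2)   — double negation
= not (not not x5 and not x2)   — idempotence
= not x5 or x2   — De Morgan

not x5 or x2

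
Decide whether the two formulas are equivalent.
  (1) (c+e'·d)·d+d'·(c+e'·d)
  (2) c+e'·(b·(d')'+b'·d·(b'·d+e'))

E1: (c+e'·d)·d+d'·(c+e'·d)
    = c+e'·d   [distribution]
E2: c+e'·(b·(d')'+b'·d·(b'·d+e'))
    = c+e'·(b·(d')'+b'·d)   [absorption]
    = c+e'·(b·d+b'·d)   [double negation]
    = c+e'·d   [distribution]
Both reduce to c+e'·d, so they are equivalent.

Yes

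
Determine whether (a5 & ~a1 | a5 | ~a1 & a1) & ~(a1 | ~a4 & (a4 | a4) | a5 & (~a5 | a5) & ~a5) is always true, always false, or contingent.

(a5 & ~a1 | a5 | ~a1 & a1) & ~(a1 | ~a4 & (a4 | a4) | a5 & (~a5 | a5) & ~a5)
= (a5 & ~a1 | a5 | ~a1 & a1) & ~(a1 | ~a4 & a4 | a5 & (~a5 | a5) & ~a5)   (idempotence)
= (a5 & ~a1 | a5 | ~a1 & a1) & ~(a1 | ~a4 & a4 | a5 & ~a5)   (complement / identity)
= (a5 & ~a1 | a5) & ~(a1 | ~a4 & a4 | a5 & ~a5)   (complement / identity)
= a5 & ~(a1 | ~a4 & a4 | a5 & ~a5)   (absorption)
= a5 & ~(a1 | ~a4 & a4)   (complement / identity)
= a5 & ~a1   (complement / identity)
This depends on a1, a5, so it is not a constant.

contingent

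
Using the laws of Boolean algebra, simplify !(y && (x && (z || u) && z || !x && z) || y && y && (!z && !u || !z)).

!y

!(y && (x && (z || u) && z || !x && z) || y && y && (!z && !u || !z))
= !(y && (x && z || !x && z) || y && y && (!z && !u || !z))   (absorption)
= !(y && (x && z || !x && z) || y && y && !z)   (absorption)
= !(y && (x && z || !x && z) || y && !z)   (idempotence)
= !(y && z || y && !z)   (distribution)
= !y   (distribution)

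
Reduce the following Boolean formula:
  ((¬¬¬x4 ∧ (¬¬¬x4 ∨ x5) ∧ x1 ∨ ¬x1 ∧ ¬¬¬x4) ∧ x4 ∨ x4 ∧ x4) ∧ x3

((¬¬¬x4 ∧ (¬¬¬x4 ∨ x5) ∧ x1 ∨ ¬x1 ∧ ¬¬¬x4) ∧ x4 ∨ x4 ∧ x4) ∧ x3
= ((¬¬¬x4 ∧ x1 ∨ ¬x1 ∧ ¬¬¬x4) ∧ x4 ∨ x4 ∧ x4) ∧ x3   — absorption
= (¬¬¬x4 ∧ x4 ∨ x4 ∧ x4) ∧ x3   — distribution
= (¬x4 ∧ x4 ∨ x4 ∧ x4) ∧ x3   — double negation
= x4 ∧ x3   — distribution

x4 ∧ x3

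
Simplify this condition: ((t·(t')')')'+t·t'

t

((t·(t')')')'+t·t'
= t·(t')'+t·t'
= t·t+t·t'
= t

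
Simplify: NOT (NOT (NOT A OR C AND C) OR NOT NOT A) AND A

NOT (NOT (NOT A OR C AND C) OR NOT NOT A) AND A
= (NOT A OR C AND C) AND NOT A AND A   [De Morgan]
= (NOT A OR C) AND NOT A AND A   [idempotence]
= NOT A AND A   [absorption]
= FALSE   [complement]

FALSE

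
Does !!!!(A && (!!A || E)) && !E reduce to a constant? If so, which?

!!!!(A && (!!A || E)) && !E
= !!!!(A && (A || E)) && !E
= !!!!A && !E
= !!A && !E
= A && !E
This depends on A, E, so it is not a constant.

no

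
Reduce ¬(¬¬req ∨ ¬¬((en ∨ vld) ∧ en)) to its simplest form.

¬req ∧ ¬en

¬(¬¬req ∨ ¬¬((en ∨ vld) ∧ en))
= ¬(¬¬req ∨ ¬¬en)   — absorption
= ¬req ∧ ¬en   — De Morgan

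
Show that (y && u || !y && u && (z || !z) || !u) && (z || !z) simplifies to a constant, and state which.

(y && u || !y && u && (z || !z) || !u) && (z || !z)
= (y && u || !y && u || !u) && (z || !z)   — complement / identity
= y && u || !y && u || !u   — complement / identity
= u || !u   — distribution
= true   — complement

true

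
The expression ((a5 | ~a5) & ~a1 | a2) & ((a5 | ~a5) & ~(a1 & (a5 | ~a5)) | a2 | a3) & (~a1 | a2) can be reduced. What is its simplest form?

((a5 | ~a5) & ~a1 | a2) & ((a5 | ~a5) & ~(a1 & (a5 | ~a5)) | a2 | a3) & (~a1 | a2)
= ((a5 | ~a5) & ~a1 | a2) & ((a5 | ~a5) & ~a1 | a2 | a3) & (~a1 | a2)   — complement / identity
= ((a5 | ~a5) & ~a1 | a2) & (~a1 | a2)   — absorption
= (~a1 | a2) & (~a1 | a2)   — complement / identity
= ~a1 | a2   — idempotence

~a1 | a2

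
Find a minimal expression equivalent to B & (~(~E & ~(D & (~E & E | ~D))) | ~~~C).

B & (~(~E & ~(D & (~E & E | ~D))) | ~~~C)
= B & (~(~E & ~(D & ~D)) | ~~~C)   — complement / identity
= B & (~(~E & ~(D & ~D)) | ~C)   — double negation
= B & (E | D & ~D | ~C)   — De Morgan
= B & (E | ~C)   — complement / identity

B & (E | ~C)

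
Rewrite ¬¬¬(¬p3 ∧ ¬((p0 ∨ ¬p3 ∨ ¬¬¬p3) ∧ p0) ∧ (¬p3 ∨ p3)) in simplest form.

¬¬¬(¬p3 ∧ ¬((p0 ∨ ¬p3 ∨ ¬¬¬p3) ∧ p0) ∧ (¬p3 ∨ p3))
= ¬¬¬(¬p3 ∧ ¬((p0 ∨ ¬p3 ∨ ¬¬¬p3) ∧ p0))   (complement / identity)
= ¬¬(p3 ∨ (p0 ∨ ¬p3 ∨ ¬¬¬p3) ∧ p0)   (De Morgan)
= ¬¬(p3 ∨ (p0 ∨ ¬p3 ∨ ¬p3) ∧ p0)   (double negation)
= ¬¬(p3 ∨ (p0 ∨ ¬p3) ∧ p0)   (idempotence)
= p3 ∨ (p0 ∨ ¬p3) ∧ p0   (double negation)
= p3 ∨ p0   (absorption)

p3 ∨ p0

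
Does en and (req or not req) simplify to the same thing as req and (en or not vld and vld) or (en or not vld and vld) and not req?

Yes

E1: en and (req or not req)
    = en
E2: req and (en or not vld and vld) or (en or not vld and vld) and not req
    = en or not vld and vld
    = en
Both reduce to en, so they are equivalent.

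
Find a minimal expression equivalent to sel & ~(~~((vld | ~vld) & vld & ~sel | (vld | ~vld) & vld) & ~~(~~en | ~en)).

sel & ~(~~((vld | ~vld) & vld & ~sel | (vld | ~vld) & vld) & ~~(~~en | ~en))
= sel & ~(~~((vld | ~vld) & vld) & ~~(~~en | ~en))   — absorption
= sel & (~((vld | ~vld) & vld) | ~(~~en | ~en))   — De Morgan
= sel & (~((vld | ~vld) & vld) | ~en & en)   — De Morgan
= sel & (~vld | ~en & en)   — complement / identity
= sel & ~vld   — complement / identity

sel & ~vld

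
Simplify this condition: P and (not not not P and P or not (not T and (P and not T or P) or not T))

P and (not not not P and P or not (not T and (P and not T or P) or not T))
= P and (not not not P and P or not (not T and P or not T))   — absorption
= P and (not not not P and P or not not T)   — absorption
= P and (not P and P or not not T)   — double negation
= P and (not P and P or T)   — double negation
= P and T   — complement / identity

P and T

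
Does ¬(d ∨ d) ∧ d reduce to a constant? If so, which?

yes, False

¬(d ∨ d) ∧ d
= ¬d ∧ d
= False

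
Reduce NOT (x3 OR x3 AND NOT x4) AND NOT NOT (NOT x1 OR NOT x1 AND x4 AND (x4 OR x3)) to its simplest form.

NOT x3 AND NOT x1

NOT (x3 OR x3 AND NOT x4) AND NOT NOT (NOT x1 OR NOT x1 AND x4 AND (x4 OR x3))
= NOT x3 AND NOT NOT (NOT x1 OR NOT x1 AND x4 AND (x4 OR x3))
= NOT x3 AND NOT NOT (NOT x1 OR NOT x1 AND x4)
= NOT x3 AND NOT NOT NOT x1
= NOT x3 AND NOT x1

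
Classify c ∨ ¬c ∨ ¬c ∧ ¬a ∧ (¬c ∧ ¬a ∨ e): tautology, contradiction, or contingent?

tautology

c ∨ ¬c ∨ ¬c ∧ ¬a ∧ (¬c ∧ ¬a ∨ e)
= c ∨ ¬c ∨ ¬c ∧ ¬a
= c ∨ ¬c
= True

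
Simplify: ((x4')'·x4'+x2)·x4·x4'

0

((x4')'·x4'+x2)·x4·x4'
= (x4·x4'+x2)·x4·x4'   — double negation
= x4·x4'   — absorption
= 0   — complement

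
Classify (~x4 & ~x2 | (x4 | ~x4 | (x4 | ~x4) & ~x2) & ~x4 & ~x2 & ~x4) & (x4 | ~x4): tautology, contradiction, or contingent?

contingent

(~x4 & ~x2 | (x4 | ~x4 | (x4 | ~x4) & ~x2) & ~x4 & ~x2 & ~x4) & (x4 | ~x4)
= (~x4 & ~x2 | (x4 | ~x4) & ~x4 & ~x2 & ~x4) & (x4 | ~x4)
= ~x4 & ~x2 | (x4 | ~x4) & ~x4 & ~x2 & ~x4
= ~x4 & ~x2 | ~x4 & ~x2 & ~x4
= ~x4 & ~x2
This depends on x2, x4, so it is not a constant.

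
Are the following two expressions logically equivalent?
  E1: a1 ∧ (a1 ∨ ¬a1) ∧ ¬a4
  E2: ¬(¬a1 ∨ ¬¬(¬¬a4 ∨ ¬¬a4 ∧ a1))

Yes

E1: a1 ∧ (a1 ∨ ¬a1) ∧ ¬a4
    = a1 ∧ ¬a4
E2: ¬(¬a1 ∨ ¬¬(¬¬a4 ∨ ¬¬a4 ∧ a1))
    = ¬(¬a1 ∨ ¬¬¬¬a4)
    = a1 ∧ ¬¬¬a4
    = a1 ∧ ¬a4
Both reduce to a1 ∧ ¬a4, so they are equivalent.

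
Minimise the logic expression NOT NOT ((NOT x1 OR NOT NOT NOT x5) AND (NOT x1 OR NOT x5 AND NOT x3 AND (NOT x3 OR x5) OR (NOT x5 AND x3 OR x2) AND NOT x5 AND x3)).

NOT NOT ((NOT x1 OR NOT NOT NOT x5) AND (NOT x1 OR NOT x5 AND NOT x3 AND (NOT x3 OR x5) OR (NOT x5 AND x3 OR x2) AND NOT x5 AND x3))
= NOT NOT ((NOT x1 OR NOT NOT NOT x5) AND (NOT x1 OR NOT x5 AND NOT x3 AND (NOT x3 OR x5) OR NOT x5 AND x3))   — absorption
= NOT NOT ((NOT x1 OR NOT x5) AND (NOT x1 OR NOT x5 AND NOT x3 AND (NOT x3 OR x5) OR NOT x5 AND x3))   — double negation
= NOT NOT ((NOT x1 OR NOT x5) AND (NOT x1 OR NOT x5 AND NOT x3 OR NOT x5 AND x3))   — absorption
= NOT NOT ((NOT x1 OR NOT x5) AND (NOT x1 OR NOT x5))   — distribution
= (NOT x1 OR NOT x5) AND (NOT x1 OR NOT x5)   — double negation
= NOT x1 OR NOT x5   — idempotence

NOT x1 OR NOT x5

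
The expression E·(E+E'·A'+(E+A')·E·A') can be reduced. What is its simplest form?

E·(E+E'·A'+(E+A')·E·A')
= E·(E+E'·A'+E·A')   — absorption
= E·(E+A')   — distribution
= E   — absorption

E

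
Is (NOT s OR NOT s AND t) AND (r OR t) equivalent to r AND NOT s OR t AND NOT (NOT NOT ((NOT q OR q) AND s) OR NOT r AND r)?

E1: (NOT s OR NOT s AND t) AND (r OR t)
    = NOT s AND (r OR t)   [absorption]
E2: r AND NOT s OR t AND NOT (NOT NOT ((NOT q OR q) AND s) OR NOT r AND r)
    = r AND NOT s OR t AND NOT NOT NOT ((NOT q OR q) AND s)   [complement / identity]
    = r AND NOT s OR t AND NOT ((NOT q OR q) AND s)   [double negation]
    = r AND NOT s OR t AND NOT s   [complement / identity]
    = NOT s AND (r OR t)   [distribution]
Both reduce to NOT s AND (r OR t), so they are equivalent.

Yes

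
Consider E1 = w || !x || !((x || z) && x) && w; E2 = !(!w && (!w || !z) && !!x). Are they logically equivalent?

Yes

E1: w || !x || !((x || z) && x) && w
    = w || !x || !x && w   (absorption)
    = w || !x   (absorption)
E2: !(!w && (!w || !z) && !!x)
    = !(!w && !!x)   (absorption)
    = w || !x   (De Morgan)
Both reduce to w || !x, so they are equivalent.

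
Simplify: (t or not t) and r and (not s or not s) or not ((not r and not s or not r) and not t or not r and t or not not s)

r and not s

(t or not t) and r and (not s or not s) or not ((not r and not s or not r) and not t or not r and t or not not s)
= (t or not t) and r and (not s or not s) or not (not r and not t or not r and t or not not s)   (absorption)
= r and (not s or not s) or not (not r and not t or not r and t or not not s)   (complement / identity)
= r and not s or not (not r and not t or not r and t or not not s)   (idempotence)
= r and not s or not (not r or not not s)   (distribution)
= r and not s or r and not s   (De Morgan)
= r and not s   (idempotence)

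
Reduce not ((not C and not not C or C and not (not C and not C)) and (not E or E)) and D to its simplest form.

not C and D

not ((not C and not not C or C and not (not C and not C)) and (not E or E)) and D
= not ((not C and not not C or C and not not C) and (not E or E)) and D   — idempotence
= not (not not C and (not E or E)) and D   — distribution
= not not not C and D   — complement / identity
= not C and D   — double negation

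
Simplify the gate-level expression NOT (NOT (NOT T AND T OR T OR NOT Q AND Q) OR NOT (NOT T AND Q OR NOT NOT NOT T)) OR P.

NOT (NOT (NOT T AND T OR T OR NOT Q AND Q) OR NOT (NOT T AND Q OR NOT NOT NOT T)) OR P
= NOT (NOT (NOT T AND T OR T OR NOT Q AND Q) OR NOT (NOT T AND Q OR NOT T)) OR P   — double negation
= NOT (NOT (NOT T AND T OR T) OR NOT (NOT T AND Q OR NOT T)) OR P   — complement / identity
= (NOT T AND T OR T) AND (NOT T AND Q OR NOT T) OR P   — De Morgan
= (NOT T AND T OR T) AND NOT T OR P   — absorption
= T AND NOT T OR P   — complement / identity
= P   — complement / identity

P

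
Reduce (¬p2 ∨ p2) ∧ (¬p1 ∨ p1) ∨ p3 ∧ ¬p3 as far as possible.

True

(¬p2 ∨ p2) ∧ (¬p1 ∨ p1) ∨ p3 ∧ ¬p3
= ¬p1 ∨ p1 ∨ p3 ∧ ¬p3
= ¬p1 ∨ p1
= True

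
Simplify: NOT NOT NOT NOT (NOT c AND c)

NOT NOT NOT NOT (NOT c AND c)
= NOT NOT (NOT c AND c)
= NOT c AND c
= FALSE

FALSE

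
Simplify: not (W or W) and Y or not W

not W

not (W or W) and Y or not W
= not W and Y or not W   — idempotence
= not W   — absorption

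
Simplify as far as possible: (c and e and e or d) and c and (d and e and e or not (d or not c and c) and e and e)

(c and e and e or d) and c and (d and e and e or not (d or not c and c) and e and e)
= (c and e and e or d) and c and (d and e and e or not d and e and e)   [complement / identity]
= (c and e and e or d) and c and e and e   [distribution]
= c and e and e   [absorption]
= c and e   [idempotence]

c and e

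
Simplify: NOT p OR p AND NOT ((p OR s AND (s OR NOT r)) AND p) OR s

NOT p OR s

NOT p OR p AND NOT ((p OR s AND (s OR NOT r)) AND p) OR s
= NOT p OR p AND NOT ((p OR s) AND p) OR s   [absorption]
= NOT p OR p AND NOT p OR s   [absorption]
= NOT p OR s   [complement / identity]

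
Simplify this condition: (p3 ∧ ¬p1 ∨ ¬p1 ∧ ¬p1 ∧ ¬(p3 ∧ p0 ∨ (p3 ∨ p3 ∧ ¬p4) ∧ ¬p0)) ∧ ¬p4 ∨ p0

(p3 ∧ ¬p1 ∨ ¬p1 ∧ ¬p1 ∧ ¬(p3 ∧ p0 ∨ (p3 ∨ p3 ∧ ¬p4) ∧ ¬p0)) ∧ ¬p4 ∨ p0
= (p3 ∧ ¬p1 ∨ ¬p1 ∧ ¬(p3 ∧ p0 ∨ (p3 ∨ p3 ∧ ¬p4) ∧ ¬p0)) ∧ ¬p4 ∨ p0   (idempotence)
= (p3 ∧ ¬p1 ∨ ¬p1 ∧ ¬(p3 ∧ p0 ∨ p3 ∧ ¬p0)) ∧ ¬p4 ∨ p0   (absorption)
= (p3 ∧ ¬p1 ∨ ¬p1 ∧ ¬p3) ∧ ¬p4 ∨ p0   (distribution)
= ¬p1 ∧ ¬p4 ∨ p0   (distribution)

¬p1 ∧ ¬p4 ∨ p0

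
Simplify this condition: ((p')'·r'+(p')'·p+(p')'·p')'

((p')'·r'+(p')'·p+(p')'·p')'
= ((p')'·r'+(p')')'   [distribution]
= ((p')')'   [absorption]
= p'   [double negation]

p'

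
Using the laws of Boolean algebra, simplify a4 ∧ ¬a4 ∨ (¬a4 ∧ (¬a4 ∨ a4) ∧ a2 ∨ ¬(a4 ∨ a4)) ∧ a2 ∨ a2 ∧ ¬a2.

¬a4 ∧ a2

a4 ∧ ¬a4 ∨ (¬a4 ∧ (¬a4 ∨ a4) ∧ a2 ∨ ¬(a4 ∨ a4)) ∧ a2 ∨ a2 ∧ ¬a2
= a4 ∧ ¬a4 ∨ (¬a4 ∧ (¬a4 ∨ a4) ∧ a2 ∨ ¬(a4 ∨ a4)) ∧ a2   (complement / identity)
= (¬a4 ∧ (¬a4 ∨ a4) ∧ a2 ∨ ¬(a4 ∨ a4)) ∧ a2   (complement / identity)
= (¬a4 ∧ (¬a4 ∨ a4) ∧ a2 ∨ ¬a4) ∧ a2   (idempotence)
= (¬a4 ∧ a2 ∨ ¬a4) ∧ a2   (complement / identity)
= ¬a4 ∧ a2   (absorption)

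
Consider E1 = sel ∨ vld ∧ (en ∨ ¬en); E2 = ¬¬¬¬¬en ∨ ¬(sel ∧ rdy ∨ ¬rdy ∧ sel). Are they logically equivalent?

E1: sel ∨ vld ∧ (en ∨ ¬en)
    = sel ∨ vld
E2: ¬¬¬¬¬en ∨ ¬(sel ∧ rdy ∨ ¬rdy ∧ sel)
    = ¬¬¬en ∨ ¬(sel ∧ rdy ∨ ¬rdy ∧ sel)
    = ¬¬¬en ∨ ¬sel
    = ¬en ∨ ¬sel
These differ: at en=1, rdy=0, sel=1, vld=0, E1 = 1 but E2 = 0.

No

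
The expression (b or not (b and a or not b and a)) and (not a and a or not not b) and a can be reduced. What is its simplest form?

(b or not (b and a or not b and a)) and (not a and a or not not b) and a
= (b or not (b and a or not b and a)) and (not a and a or b) and a   — double negation
= (b or not a) and (not a and a or b) and a   — distribution
= (b or not a) and b and a   — complement / identity
= b and a   — absorption

b and a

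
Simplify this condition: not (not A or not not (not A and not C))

not (not A or not not (not A and not C))
= A and not (not A and not C)   — De Morgan
= A and (A or C)   — De Morgan
= A   — absorption

A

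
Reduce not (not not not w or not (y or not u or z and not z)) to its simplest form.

not (not not not w or not (y or not u or z and not z))
= not (not not not w or not (y or not u))   (complement / identity)
= not (not w or not (y or not u))   (double negation)
= w and (y or not u)   (De Morgan)

w and (y or not u)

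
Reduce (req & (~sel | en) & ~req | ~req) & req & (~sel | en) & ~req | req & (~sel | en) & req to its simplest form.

(req & (~sel | en) & ~req | ~req) & req & (~sel | en) & ~req | req & (~sel | en) & req
= req & (~sel | en) & ~req | req & (~sel | en) & req
= req & (~sel | en)

req & (~sel | en)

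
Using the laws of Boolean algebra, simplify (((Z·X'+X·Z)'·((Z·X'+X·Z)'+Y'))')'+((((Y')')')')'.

Z'+Y'

(((Z·X'+X·Z)'·((Z·X'+X·Z)'+Y'))')'+((((Y')')')')'
= (Z·X'+X·Z)'·((Z·X'+X·Z)'+Y')+((((Y')')')')'
= (Z·X'+X·Z)'+((((Y')')')')'
= (Z·X'+X·Z)'+((Y')')'
= (Z·X'+X·Z)'+Y'
= ((X'+X)·Z)'+Y'
= Z'+Y'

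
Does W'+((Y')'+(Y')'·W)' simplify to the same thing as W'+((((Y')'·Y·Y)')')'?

Yes

E1: W'+((Y')'+(Y')'·W)'
    = W'+((Y')')'   (absorption)
    = W'+Y'   (double negation)
E2: W'+((((Y')'·Y·Y)')')'
    = W'+((Y')'·Y·Y)'   (double negation)
    = W'+((Y')'·Y)'   (idempotence)
    = W'+(Y·Y)'   (double negation)
    = W'+Y'   (idempotence)
Both reduce to W'+Y', so they are equivalent.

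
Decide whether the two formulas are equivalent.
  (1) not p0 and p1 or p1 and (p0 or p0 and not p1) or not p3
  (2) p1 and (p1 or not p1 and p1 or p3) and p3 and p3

No

E1: not p0 and p1 or p1 and (p0 or p0 and not p1) or not p3
    = not p0 and p1 or p1 and p0 or not p3   [absorption]
    = p1 or not p3   [distribution]
E2: p1 and (p1 or not p1 and p1 or p3) and p3 and p3
    = p1 and (p1 or p3) and p3 and p3   [complement / identity]
    = p1 and (p1 or p3) and p3   [idempotence]
    = p1 and p3   [absorption]
These differ: at p0=0, p1=1, p3=0, E1 = 1 but E2 = 0.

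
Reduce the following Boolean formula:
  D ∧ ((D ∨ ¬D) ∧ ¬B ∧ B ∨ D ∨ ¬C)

D ∧ ((D ∨ ¬D) ∧ ¬B ∧ B ∨ D ∨ ¬C)
= D ∧ (¬B ∧ B ∨ D ∨ ¬C)   [complement / identity]
= D ∧ (D ∨ ¬C)   [complement / identity]
= D   [absorption]

D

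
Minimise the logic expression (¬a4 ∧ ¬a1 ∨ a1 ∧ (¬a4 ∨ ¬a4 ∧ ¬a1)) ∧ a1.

¬a4 ∧ a1

(¬a4 ∧ ¬a1 ∨ a1 ∧ (¬a4 ∨ ¬a4 ∧ ¬a1)) ∧ a1
= (¬a4 ∧ ¬a1 ∨ a1 ∧ ¬a4) ∧ a1
= ¬a4 ∧ a1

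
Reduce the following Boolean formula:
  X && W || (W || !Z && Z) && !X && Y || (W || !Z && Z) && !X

W

X && W || (W || !Z && Z) && !X && Y || (W || !Z && Z) && !X
= X && W || (W || !Z && Z) && !X   (absorption)
= X && W || W && !X   (complement / identity)
= W   (distribution)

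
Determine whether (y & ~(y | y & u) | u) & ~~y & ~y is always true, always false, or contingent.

always false

(y & ~(y | y & u) | u) & ~~y & ~y
= (y & ~y | u) & ~~y & ~y   (absorption)
= (y & ~y | u) & y & ~y   (double negation)
= y & ~y   (absorption)
= 0   (complement)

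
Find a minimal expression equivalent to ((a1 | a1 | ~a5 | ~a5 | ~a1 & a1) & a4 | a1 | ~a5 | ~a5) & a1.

((a1 | a1 | ~a5 | ~a5 | ~a1 & a1) & a4 | a1 | ~a5 | ~a5) & a1
= ((a1 | a1 | ~a5 | ~a5) & a4 | a1 | ~a5 | ~a5) & a1   [complement / identity]
= ((a1 | ~a5 | ~a5) & a4 | a1 | ~a5 | ~a5) & a1   [idempotence]
= (a1 | ~a5 | ~a5) & a1   [absorption]
= (a1 | ~a5) & a1   [idempotence]
= a1   [absorption]

a1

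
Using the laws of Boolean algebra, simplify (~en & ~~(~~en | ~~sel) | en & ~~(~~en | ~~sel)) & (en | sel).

(~en & ~~(~~en | ~~sel) | en & ~~(~~en | ~~sel)) & (en | sel)
= ~~(~~en | ~~sel) & (en | sel)   [distribution]
= ~(~en & ~sel) & (en | sel)   [De Morgan]
= (en | sel) & (en | sel)   [De Morgan]
= en | sel   [idempotence]

en | sel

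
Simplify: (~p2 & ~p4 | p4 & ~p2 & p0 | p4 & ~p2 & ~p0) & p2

0

(~p2 & ~p4 | p4 & ~p2 & p0 | p4 & ~p2 & ~p0) & p2
= (~p2 & ~p4 | p4 & ~p2) & p2   — distribution
= ~p2 & p2   — distribution
= 0   — complement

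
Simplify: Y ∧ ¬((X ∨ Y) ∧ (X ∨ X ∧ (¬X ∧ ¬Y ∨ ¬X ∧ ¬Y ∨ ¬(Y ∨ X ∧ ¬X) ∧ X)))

Y ∧ ¬((X ∨ Y) ∧ (X ∨ X ∧ (¬X ∧ ¬Y ∨ ¬X ∧ ¬Y ∨ ¬(Y ∨ X ∧ ¬X) ∧ X)))
= Y ∧ ¬((X ∨ Y) ∧ (X ∨ X ∧ (¬X ∧ ¬Y ∨ ¬X ∧ ¬Y ∨ ¬Y ∧ X)))   [complement / identity]
= Y ∧ ¬((X ∨ Y) ∧ (X ∨ X ∧ (¬X ∧ ¬Y ∨ ¬Y ∧ X)))   [idempotence]
= Y ∧ ¬((X ∨ Y) ∧ (X ∨ X ∧ ¬Y))   [distribution]
= Y ∧ ¬((X ∨ Y) ∧ X)   [absorption]
= Y ∧ ¬X   [absorption]

Y ∧ ¬X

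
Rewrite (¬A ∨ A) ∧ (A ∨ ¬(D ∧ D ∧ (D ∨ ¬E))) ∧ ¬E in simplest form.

(A ∨ ¬D) ∧ ¬E

(¬A ∨ A) ∧ (A ∨ ¬(D ∧ D ∧ (D ∨ ¬E))) ∧ ¬E
= (A ∨ ¬(D ∧ D ∧ (D ∨ ¬E))) ∧ ¬E   (complement / identity)
= (A ∨ ¬(D ∧ D)) ∧ ¬E   (absorption)
= (A ∨ ¬D) ∧ ¬E   (idempotence)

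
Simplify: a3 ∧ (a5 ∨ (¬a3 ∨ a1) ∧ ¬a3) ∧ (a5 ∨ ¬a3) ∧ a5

a3 ∧ a5

a3 ∧ (a5 ∨ (¬a3 ∨ a1) ∧ ¬a3) ∧ (a5 ∨ ¬a3) ∧ a5
= a3 ∧ (a5 ∨ ¬a3) ∧ (a5 ∨ ¬a3) ∧ a5   [absorption]
= a3 ∧ (a5 ∨ ¬a3) ∧ a5   [idempotence]
= a3 ∧ a5   [absorption]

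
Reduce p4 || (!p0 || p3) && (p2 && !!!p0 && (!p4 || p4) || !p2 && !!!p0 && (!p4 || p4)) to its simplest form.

p4 || !p0

p4 || (!p0 || p3) && (p2 && !!!p0 && (!p4 || p4) || !p2 && !!!p0 && (!p4 || p4))
= p4 || (!p0 || p3) && !!!p0 && (!p4 || p4)   — distribution
= p4 || (!p0 || p3) && !p0 && (!p4 || p4)   — double negation
= p4 || (!p0 || p3) && !p0   — complement / identity
= p4 || !p0   — absorption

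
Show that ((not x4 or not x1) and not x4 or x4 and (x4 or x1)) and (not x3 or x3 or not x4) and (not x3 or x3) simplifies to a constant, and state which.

True

((not x4 or not x1) and not x4 or x4 and (x4 or x1)) and (not x3 or x3 or not x4) and (not x3 or x3)
= (not x4 or x4 and (x4 or x1)) and (not x3 or x3 or not x4) and (not x3 or x3)   (absorption)
= (not x4 or x4 and (x4 or x1)) and (not x3 or x3)   (absorption)
= (not x4 or x4) and (not x3 or x3)   (absorption)
= not x3 or x3   (complement / identity)
= True   (complement)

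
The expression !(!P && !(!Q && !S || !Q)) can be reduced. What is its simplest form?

!(!P && !(!Q && !S || !Q))
= !(!P && !!Q)   — absorption
= P || !Q   — De Morgan

P || !Q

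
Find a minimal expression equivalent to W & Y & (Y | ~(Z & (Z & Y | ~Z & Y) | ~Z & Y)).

W & Y & (Y | ~(Z & (Z & Y | ~Z & Y) | ~Z & Y))
= W & Y & (Y | ~(Z & Y | ~Z & Y))   (distribution)
= W & Y & (Y | ~Y)   (distribution)
= W & Y   (complement / identity)

W & Y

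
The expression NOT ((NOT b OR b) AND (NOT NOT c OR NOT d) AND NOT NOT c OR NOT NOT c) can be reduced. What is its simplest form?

NOT c

NOT ((NOT b OR b) AND (NOT NOT c OR NOT d) AND NOT NOT c OR NOT NOT c)
= NOT ((NOT b OR b) AND NOT NOT c OR NOT NOT c)
= NOT (NOT NOT c OR NOT NOT c)
= NOT c AND NOT c
= NOT c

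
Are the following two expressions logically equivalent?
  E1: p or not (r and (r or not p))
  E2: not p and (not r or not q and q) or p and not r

E1: p or not (r and (r or not p))
    = p or not r
E2: not p and (not r or not q and q) or p and not r
    = not p and not r or p and not r
    = not r
These differ: at p=1, q=0, r=1, E1 = 1 but E2 = 0.

No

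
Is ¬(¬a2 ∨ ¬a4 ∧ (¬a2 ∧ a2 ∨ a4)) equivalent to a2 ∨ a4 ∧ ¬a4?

E1: ¬(¬a2 ∨ ¬a4 ∧ (¬a2 ∧ a2 ∨ a4))
    = ¬(¬a2 ∨ ¬a4 ∧ a4)
    = ¬¬a2
    = a2
E2: a2 ∨ a4 ∧ ¬a4
    = a2
Both reduce to a2, so they are equivalent.

Yes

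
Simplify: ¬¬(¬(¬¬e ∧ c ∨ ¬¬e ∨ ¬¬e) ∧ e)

False

¬¬(¬(¬¬e ∧ c ∨ ¬¬e ∨ ¬¬e) ∧ e)
= ¬¬(¬(¬¬e ∨ ¬¬e) ∧ e)   [absorption]
= ¬¬(¬¬¬e ∧ e)   [idempotence]
= ¬¬¬e ∧ e   [double negation]
= ¬e ∧ e   [double negation]
= False   [complement]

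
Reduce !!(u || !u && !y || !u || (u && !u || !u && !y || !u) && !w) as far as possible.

!!(u || !u && !y || !u || (u && !u || !u && !y || !u) && !w)
= !!(u || !u && !y || !u || (!u && !y || !u) && !w)   — complement / identity
= !!(u || !u && !y || !u)   — absorption
= !!(u || !u)   — absorption
= u || !u   — double negation
= true   — complement

true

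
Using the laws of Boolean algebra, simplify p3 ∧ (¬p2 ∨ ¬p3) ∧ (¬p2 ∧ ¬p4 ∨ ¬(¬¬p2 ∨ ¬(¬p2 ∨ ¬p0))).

p3 ∧ ¬p2

p3 ∧ (¬p2 ∨ ¬p3) ∧ (¬p2 ∧ ¬p4 ∨ ¬(¬¬p2 ∨ ¬(¬p2 ∨ ¬p0)))
= p3 ∧ (¬p2 ∨ ¬p3) ∧ (¬p2 ∧ ¬p4 ∨ ¬p2 ∧ (¬p2 ∨ ¬p0))   (De Morgan)
= p3 ∧ (¬p2 ∨ ¬p3) ∧ (¬p2 ∧ ¬p4 ∨ ¬p2)   (absorption)
= p3 ∧ (¬p2 ∨ ¬p3) ∧ ¬p2   (absorption)
= p3 ∧ ¬p2   (absorption)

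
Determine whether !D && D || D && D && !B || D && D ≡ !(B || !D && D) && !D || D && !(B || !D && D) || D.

E1: !D && D || D && D && !B || D && D
    = !D && D || D && D   (absorption)
    = D   (distribution)
E2: !(B || !D && D) && !D || D && !(B || !D && D) || D
    = !(B || !D && D) || D   (distribution)
    = !B || D   (complement / identity)
These differ: at B=0, D=0, E1 = 0 but E2 = 1.

No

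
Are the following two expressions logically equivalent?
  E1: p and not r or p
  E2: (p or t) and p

E1: p and not r or p
    = p   [absorption]
E2: (p or t) and p
    = p   [absorption]
Both reduce to p, so they are equivalent.

Yes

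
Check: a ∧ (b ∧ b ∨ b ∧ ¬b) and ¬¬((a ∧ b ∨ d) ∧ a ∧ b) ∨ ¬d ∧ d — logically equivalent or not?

Yes

E1: a ∧ (b ∧ b ∨ b ∧ ¬b)
    = a ∧ b   — distribution
E2: ¬¬((a ∧ b ∨ d) ∧ a ∧ b) ∨ ¬d ∧ d
    = ¬¬(a ∧ b) ∨ ¬d ∧ d   — absorption
    = a ∧ b ∨ ¬d ∧ d   — double negation
    = a ∧ b   — complement / identity
Both reduce to a ∧ b, so they are equivalent.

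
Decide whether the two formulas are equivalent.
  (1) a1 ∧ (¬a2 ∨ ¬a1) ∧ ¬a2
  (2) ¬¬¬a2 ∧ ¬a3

No

E1: a1 ∧ (¬a2 ∨ ¬a1) ∧ ¬a2
    = a1 ∧ ¬a2   — absorption
E2: ¬¬¬a2 ∧ ¬a3
    = ¬a2 ∧ ¬a3   — double negation
These differ: at a1=0, a2=0, a3=0, E1 = 0 but E2 = 1.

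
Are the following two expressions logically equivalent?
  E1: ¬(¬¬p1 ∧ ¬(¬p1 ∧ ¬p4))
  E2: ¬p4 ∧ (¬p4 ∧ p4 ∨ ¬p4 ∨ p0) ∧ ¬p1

No

E1: ¬(¬¬p1 ∧ ¬(¬p1 ∧ ¬p4))
    = ¬p1 ∨ ¬p1 ∧ ¬p4   [De Morgan]
    = ¬p1   [absorption]
E2: ¬p4 ∧ (¬p4 ∧ p4 ∨ ¬p4 ∨ p0) ∧ ¬p1
    = ¬p4 ∧ (¬p4 ∨ p0) ∧ ¬p1   [complement / identity]
    = ¬p4 ∧ ¬p1   [absorption]
These differ: at p0=1, p1=0, p4=1, E1 = 1 but E2 = 0.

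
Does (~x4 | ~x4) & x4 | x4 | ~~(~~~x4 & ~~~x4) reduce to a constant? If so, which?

(~x4 | ~x4) & x4 | x4 | ~~(~~~x4 & ~~~x4)
= (~x4 | ~x4) & x4 | x4 | ~~~~~x4
= (~x4 | ~x4) & x4 | x4 | ~~~x4
= ~x4 & x4 | x4 | ~~~x4
= x4 | ~~~x4
= x4 | ~x4
= 1

yes, True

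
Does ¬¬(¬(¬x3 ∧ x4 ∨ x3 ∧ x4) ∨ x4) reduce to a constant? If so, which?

¬¬(¬(¬x3 ∧ x4 ∨ x3 ∧ x4) ∨ x4)
= ¬¬(¬x4 ∨ x4)   [distribution]
= ¬x4 ∨ x4   [double negation]
= True   [complement]

yes, True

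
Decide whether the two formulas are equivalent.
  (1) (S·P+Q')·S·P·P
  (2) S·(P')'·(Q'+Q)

Yes

E1: (S·P+Q')·S·P·P
    = (S·P+Q')·S·P
    = S·P
E2: S·(P')'·(Q'+Q)
    = S·(P')'
    = S·P
Both reduce to S·P, so they are equivalent.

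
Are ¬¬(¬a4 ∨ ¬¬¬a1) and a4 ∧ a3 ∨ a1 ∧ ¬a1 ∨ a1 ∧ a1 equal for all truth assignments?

No

E1: ¬¬(¬a4 ∨ ¬¬¬a1)
    = ¬a4 ∨ ¬¬¬a1   [double negation]
    = ¬a4 ∨ ¬a1   [double negation]
E2: a4 ∧ a3 ∨ a1 ∧ ¬a1 ∨ a1 ∧ a1
    = a4 ∧ a3 ∨ a1   [distribution]
These differ: at a1=0, a3=0, a4=0, E1 = 1 but E2 = 0.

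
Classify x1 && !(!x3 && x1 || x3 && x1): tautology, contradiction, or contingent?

x1 && !(!x3 && x1 || x3 && x1)
= x1 && !x1   (distribution)
= false   (complement)

contradiction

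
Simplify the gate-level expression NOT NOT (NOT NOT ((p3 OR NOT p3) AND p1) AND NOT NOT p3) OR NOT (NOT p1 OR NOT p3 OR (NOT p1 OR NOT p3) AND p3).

NOT NOT (NOT NOT ((p3 OR NOT p3) AND p1) AND NOT NOT p3) OR NOT (NOT p1 OR NOT p3 OR (NOT p1 OR NOT p3) AND p3)
= NOT NOT (NOT NOT ((p3 OR NOT p3) AND p1) AND NOT NOT p3) OR NOT (NOT p1 OR NOT p3)
= NOT (NOT ((p3 OR NOT p3) AND p1) OR NOT p3) OR NOT (NOT p1 OR NOT p3)
= NOT (NOT p1 OR NOT p3) OR NOT (NOT p1 OR NOT p3)
= NOT (NOT p1 OR NOT p3)
= p1 AND p3

p1 AND p3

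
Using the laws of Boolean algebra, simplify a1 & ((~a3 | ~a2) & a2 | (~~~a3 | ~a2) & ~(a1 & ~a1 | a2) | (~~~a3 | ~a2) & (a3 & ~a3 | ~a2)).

a1 & ((~a3 | ~a2) & a2 | (~~~a3 | ~a2) & ~(a1 & ~a1 | a2) | (~~~a3 | ~a2) & (a3 & ~a3 | ~a2))
= a1 & ((~a3 | ~a2) & a2 | (~~~a3 | ~a2) & ~(a1 & ~a1 | a2) | (~~~a3 | ~a2) & ~a2)
= a1 & ((~a3 | ~a2) & a2 | (~~~a3 | ~a2) & ~a2 | (~~~a3 | ~a2) & ~a2)
= a1 & ((~a3 | ~a2) & a2 | (~~~a3 | ~a2) & ~a2)
= a1 & ((~a3 | ~a2) & a2 | (~a3 | ~a2) & ~a2)
= a1 & (~a3 | ~a2)

a1 & (~a3 | ~a2)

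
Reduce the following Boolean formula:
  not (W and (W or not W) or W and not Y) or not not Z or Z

not (W and (W or not W) or W and not Y) or not not Z or Z
= not (W or W and not Y) or not not Z or Z   (complement / identity)
= not (W or W and not Y) or Z or Z   (double negation)
= not (W or W and not Y) or Z   (idempotence)
= not W or Z   (absorption)

not W or Z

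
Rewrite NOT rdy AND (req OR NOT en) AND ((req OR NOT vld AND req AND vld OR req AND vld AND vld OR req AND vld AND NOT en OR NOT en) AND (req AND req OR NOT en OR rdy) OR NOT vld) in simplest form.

NOT rdy AND (req OR NOT en) AND ((req OR NOT vld AND req AND vld OR req AND vld AND vld OR req AND vld AND NOT en OR NOT en) AND (req AND req OR NOT en OR rdy) OR NOT vld)
= NOT rdy AND (req OR NOT en) AND ((req OR NOT vld AND req AND vld OR req AND vld AND vld OR req AND vld AND NOT en OR NOT en) AND (req OR NOT en OR rdy) OR NOT vld)
= NOT rdy AND (req OR NOT en) AND ((req OR req AND vld OR req AND vld AND NOT en OR NOT en) AND (req OR NOT en OR rdy) OR NOT vld)
= NOT rdy AND (req OR NOT en) AND ((req OR req AND vld OR NOT en) AND (req OR NOT en OR rdy) OR NOT vld)
= NOT rdy AND (req OR NOT en) AND ((req OR NOT en) AND (req OR NOT en OR rdy) OR NOT vld)
= NOT rdy AND (req OR NOT en) AND (req OR NOT en OR NOT vld)
= NOT rdy AND (req OR NOT en)

NOT rdy AND (req OR NOT en)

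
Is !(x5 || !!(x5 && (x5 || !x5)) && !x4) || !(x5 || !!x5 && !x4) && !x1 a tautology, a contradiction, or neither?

neither

!(x5 || !!(x5 && (x5 || !x5)) && !x4) || !(x5 || !!x5 && !x4) && !x1
= !(x5 || !!x5 && !x4) || !(x5 || !!x5 && !x4) && !x1   — complement / identity
= !(x5 || !!x5 && !x4)   — absorption
= !(x5 || x5 && !x4)   — double negation
= !x5   — absorption
This depends on x5, so it is not a constant.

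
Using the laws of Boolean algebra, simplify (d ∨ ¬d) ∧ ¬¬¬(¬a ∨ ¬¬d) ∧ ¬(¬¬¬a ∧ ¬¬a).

a ∧ ¬d

(d ∨ ¬d) ∧ ¬¬¬(¬a ∨ ¬¬d) ∧ ¬(¬¬¬a ∧ ¬¬a)
= (d ∨ ¬d) ∧ ¬¬(a ∧ ¬d) ∧ ¬(¬¬¬a ∧ ¬¬a)   — De Morgan
= ¬¬(a ∧ ¬d) ∧ ¬(¬¬¬a ∧ ¬¬a)   — complement / identity
= ¬¬(a ∧ ¬d) ∧ ¬(¬a ∧ ¬¬a)   — double negation
= ¬¬(a ∧ ¬d) ∧ (a ∨ ¬a)   — De Morgan
= ¬¬(a ∧ ¬d)   — complement / identity
= a ∧ ¬d   — double negation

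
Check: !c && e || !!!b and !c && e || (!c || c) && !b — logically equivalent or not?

Yes

E1: !c && e || !!!b
    = !c && e || !b   (double negation)
E2: !c && e || (!c || c) && !b
    = !c && e || !b   (complement / identity)
Both reduce to !c && e || !b, so they are equivalent.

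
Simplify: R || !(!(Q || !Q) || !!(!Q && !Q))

R || Q

R || !(!(Q || !Q) || !!(!Q && !Q))
= R || (Q || !Q) && !(!Q && !Q)   [De Morgan]
= R || !(!Q && !Q)   [complement / identity]
= R || !!Q   [idempotence]
= R || Q   [double negation]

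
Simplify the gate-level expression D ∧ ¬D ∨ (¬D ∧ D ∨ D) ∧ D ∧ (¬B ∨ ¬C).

D ∧ ¬D ∨ (¬D ∧ D ∨ D) ∧ D ∧ (¬B ∨ ¬C)
= D ∧ ¬D ∨ D ∧ D ∧ (¬B ∨ ¬C)   — complement / identity
= D ∧ ¬D ∨ D ∧ (¬B ∨ ¬C)   — idempotence
= D ∧ (¬B ∨ ¬C)   — complement / identity

D ∧ (¬B ∨ ¬C)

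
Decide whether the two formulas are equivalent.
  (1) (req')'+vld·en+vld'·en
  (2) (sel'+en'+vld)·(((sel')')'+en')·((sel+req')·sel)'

E1: (req')'+vld·en+vld'·en
    = (req')'+en   (distribution)
    = req+en   (double negation)
E2: (sel'+en'+vld)·(((sel')')'+en')·((sel+req')·sel)'
    = (sel'+en'+vld)·(((sel')')'+en')·sel'   (absorption)
    = (sel'+en'+vld)·(sel'+en')·sel'   (double negation)
    = (sel'+en')·sel'   (absorption)
    = sel'   (absorption)
These differ: at en=0, req=1, sel=1, vld=0, E1 = 1 but E2 = 0.

No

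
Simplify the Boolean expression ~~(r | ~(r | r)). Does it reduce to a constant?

1

~~(r | ~(r | r))
= r | ~(r | r)   (double negation)
= r | ~r   (idempotence)
= 1   (complement)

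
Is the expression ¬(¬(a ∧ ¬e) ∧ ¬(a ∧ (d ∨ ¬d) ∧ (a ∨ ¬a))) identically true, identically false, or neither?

¬(¬(a ∧ ¬e) ∧ ¬(a ∧ (d ∨ ¬d) ∧ (a ∨ ¬a)))
= a ∧ ¬e ∨ a ∧ (d ∨ ¬d) ∧ (a ∨ ¬a)   [De Morgan]
= a ∧ ¬e ∨ a ∧ (d ∨ ¬d)   [complement / identity]
= a ∧ ¬e ∨ a   [complement / identity]
= a   [absorption]
This depends on a, so it is not a constant.

neither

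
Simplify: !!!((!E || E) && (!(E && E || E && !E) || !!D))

E && !D

!!!((!E || E) && (!(E && E || E && !E) || !!D))
= !!!((!E || E) && (!E || !!D))
= !!!(!E || !!D)
= !(!E || !!D)
= E && !D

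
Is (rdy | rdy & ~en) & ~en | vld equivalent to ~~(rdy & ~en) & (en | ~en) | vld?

E1: (rdy | rdy & ~en) & ~en | vld
    = rdy & ~en | vld   — absorption
E2: ~~(rdy & ~en) & (en | ~en) | vld
    = ~~(rdy & ~en) | vld   — complement / identity
    = rdy & ~en | vld   — double negation
Both reduce to rdy & ~en | vld, so they are equivalent.

Yes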